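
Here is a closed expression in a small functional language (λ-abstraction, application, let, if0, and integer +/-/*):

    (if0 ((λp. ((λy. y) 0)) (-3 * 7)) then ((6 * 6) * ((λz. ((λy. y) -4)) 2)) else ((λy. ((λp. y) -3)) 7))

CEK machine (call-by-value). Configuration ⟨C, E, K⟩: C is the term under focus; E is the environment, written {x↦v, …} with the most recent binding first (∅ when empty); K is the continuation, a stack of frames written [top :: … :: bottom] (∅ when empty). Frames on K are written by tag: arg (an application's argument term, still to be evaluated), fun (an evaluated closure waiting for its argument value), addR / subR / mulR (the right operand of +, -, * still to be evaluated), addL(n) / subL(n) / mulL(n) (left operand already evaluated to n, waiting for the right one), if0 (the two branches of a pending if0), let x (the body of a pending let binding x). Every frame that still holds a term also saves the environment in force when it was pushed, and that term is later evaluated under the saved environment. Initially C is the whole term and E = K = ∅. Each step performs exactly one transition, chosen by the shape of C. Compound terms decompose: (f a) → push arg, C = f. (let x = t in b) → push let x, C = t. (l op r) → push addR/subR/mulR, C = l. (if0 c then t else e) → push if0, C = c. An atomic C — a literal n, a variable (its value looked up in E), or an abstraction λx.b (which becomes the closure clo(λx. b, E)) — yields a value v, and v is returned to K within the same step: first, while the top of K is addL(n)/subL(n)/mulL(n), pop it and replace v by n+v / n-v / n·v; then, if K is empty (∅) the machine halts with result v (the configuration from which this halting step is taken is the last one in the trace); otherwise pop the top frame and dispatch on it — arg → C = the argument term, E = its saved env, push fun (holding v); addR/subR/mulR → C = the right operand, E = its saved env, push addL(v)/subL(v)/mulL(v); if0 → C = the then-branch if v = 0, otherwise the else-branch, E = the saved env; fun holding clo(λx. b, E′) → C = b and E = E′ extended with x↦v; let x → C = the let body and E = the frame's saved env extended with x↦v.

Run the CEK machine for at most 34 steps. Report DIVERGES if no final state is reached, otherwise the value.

[0] [C=(if0 ((λp. ((λy. y) 0)) (-3 * 7)) then ((6 * 6) * ((λz. ((λy. y) -4)) 2)) else ((λy. ((λp. y) -3)) 7)) | E=∅ | K=∅]
[1] [C=((λp. ((λy. y) 0)) (-3 * 7)) | E=∅ | K=[if0]]
[2] [C=(λp. ((λy. y) 0)) | E=∅ | K=[arg :: if0]]
[3] [C=(-3 * 7) | E=∅ | K=[fun :: if0]]
[4] [C=-3 | E=∅ | K=[mulR :: fun :: if0]]
[5] [C=7 | E=∅ | K=[mulL(-3) :: fun :: if0]]
[6] [C=((λy. y) 0) | E={p↦-21} | K=[if0]]
[7] [C=(λy. y) | E={p↦-21} | K=[arg :: if0]]
[8] [C=0 | E={p↦-21} | K=[fun :: if0]]
[9] [C=y | E={y↦0, p↦-21} | K=[if0]]
[10] [C=((6 * 6) * ((λz. ((λy. y) -4)) 2)) | E=∅ | K=∅]
[11] [C=(6 * 6) | E=∅ | K=[mulR]]
[12] [C=6 | E=∅ | K=[mulR :: mulR]]
[13] [C=6 | E=∅ | K=[mulL(6) :: mulR]]
[14] [C=((λz. ((λy. y) -4)) 2) | E=∅ | K=[mulL(36)]]
[15] [C=(λz. ((λy. y) -4)) | E=∅ | K=[arg :: mulL(36)]]
[16] [C=2 | E=∅ | K=[fun :: mulL(36)]]
[17] [C=((λy. y) -4) | E={z↦2} | K=[mulL(36)]]
[18] [C=(λy. y) | E={z↦2} | K=[arg :: mulL(36)]]
[19] [C=-4 | E={z↦2} | K=[fun :: mulL(36)]]
[20] [C=y | E={y↦-4, z↦2} | K=[mulL(36)]]
→ final value -144

Answer: -144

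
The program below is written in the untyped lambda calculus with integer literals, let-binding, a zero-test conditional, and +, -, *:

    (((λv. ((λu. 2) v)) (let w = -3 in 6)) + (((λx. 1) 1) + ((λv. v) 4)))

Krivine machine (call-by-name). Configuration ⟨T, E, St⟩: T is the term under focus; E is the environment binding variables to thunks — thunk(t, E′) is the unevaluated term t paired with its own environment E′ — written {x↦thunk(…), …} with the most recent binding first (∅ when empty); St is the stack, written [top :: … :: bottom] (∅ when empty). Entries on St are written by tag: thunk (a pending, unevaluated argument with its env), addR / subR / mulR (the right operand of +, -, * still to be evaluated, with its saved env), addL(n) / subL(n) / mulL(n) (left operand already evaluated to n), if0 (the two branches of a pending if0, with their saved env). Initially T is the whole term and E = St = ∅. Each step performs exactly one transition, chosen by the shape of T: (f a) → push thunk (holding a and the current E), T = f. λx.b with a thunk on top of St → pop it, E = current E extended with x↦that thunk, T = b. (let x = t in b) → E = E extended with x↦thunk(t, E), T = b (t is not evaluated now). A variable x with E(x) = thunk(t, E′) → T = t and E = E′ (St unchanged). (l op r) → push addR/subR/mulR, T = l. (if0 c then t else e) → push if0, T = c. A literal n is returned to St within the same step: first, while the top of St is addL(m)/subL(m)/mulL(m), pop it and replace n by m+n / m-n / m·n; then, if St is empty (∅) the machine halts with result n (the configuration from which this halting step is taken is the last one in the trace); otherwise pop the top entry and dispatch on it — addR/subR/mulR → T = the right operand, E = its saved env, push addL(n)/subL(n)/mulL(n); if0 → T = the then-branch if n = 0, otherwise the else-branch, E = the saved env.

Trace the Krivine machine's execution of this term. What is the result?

[0] ⟨T=(((λv. ((λu. 2) v)) (let w = -3 in 6)) + (((λx. 1) 1) + ((λv. v) 4))); E=∅; St=∅⟩
[1] ⟨T=((λv. ((λu. 2) v)) (let w = -3 in 6)); E=∅; St=[addR]⟩
[2] ⟨T=(λv. ((λu. 2) v)); E=∅; St=[thunk :: addR]⟩
[3] ⟨T=((λu. 2) v); E={v↦thunk((let w = -3 in 6), ∅)}; St=[addR]⟩
[4] ⟨T=(λu. 2); E={v↦thunk((let w = -3 in 6), ∅)}; St=[thunk :: addR]⟩
[5] ⟨T=2; E={u↦thunk(v, {v↦thunk((let w = -3 in 6), ∅)}), v↦thunk((let w = -3 in 6), ∅)}; St=[addR]⟩
[6] ⟨T=(((λx. 1) 1) + ((λv. v) 4)); E=∅; St=[addL(2)]⟩
[7] ⟨T=((λx. 1) 1); E=∅; St=[addR :: addL(2)]⟩
[8] ⟨T=(λx. 1); E=∅; St=[thunk :: addR :: addL(2)]⟩
[9] ⟨T=1; E={x↦thunk(1, ∅)}; St=[addR :: addL(2)]⟩
[10] ⟨T=((λv. v) 4); E=∅; St=[addL(1) :: addL(2)]⟩
[11] ⟨T=(λv. v); E=∅; St=[thunk :: addL(1) :: addL(2)]⟩
[12] ⟨T=v; E={v↦thunk(4, ∅)}; St=[addL(1) :: addL(2)]⟩
[13] ⟨T=4; E=∅; St=[addL(1) :: addL(2)]⟩
→ final value 7

Answer: 7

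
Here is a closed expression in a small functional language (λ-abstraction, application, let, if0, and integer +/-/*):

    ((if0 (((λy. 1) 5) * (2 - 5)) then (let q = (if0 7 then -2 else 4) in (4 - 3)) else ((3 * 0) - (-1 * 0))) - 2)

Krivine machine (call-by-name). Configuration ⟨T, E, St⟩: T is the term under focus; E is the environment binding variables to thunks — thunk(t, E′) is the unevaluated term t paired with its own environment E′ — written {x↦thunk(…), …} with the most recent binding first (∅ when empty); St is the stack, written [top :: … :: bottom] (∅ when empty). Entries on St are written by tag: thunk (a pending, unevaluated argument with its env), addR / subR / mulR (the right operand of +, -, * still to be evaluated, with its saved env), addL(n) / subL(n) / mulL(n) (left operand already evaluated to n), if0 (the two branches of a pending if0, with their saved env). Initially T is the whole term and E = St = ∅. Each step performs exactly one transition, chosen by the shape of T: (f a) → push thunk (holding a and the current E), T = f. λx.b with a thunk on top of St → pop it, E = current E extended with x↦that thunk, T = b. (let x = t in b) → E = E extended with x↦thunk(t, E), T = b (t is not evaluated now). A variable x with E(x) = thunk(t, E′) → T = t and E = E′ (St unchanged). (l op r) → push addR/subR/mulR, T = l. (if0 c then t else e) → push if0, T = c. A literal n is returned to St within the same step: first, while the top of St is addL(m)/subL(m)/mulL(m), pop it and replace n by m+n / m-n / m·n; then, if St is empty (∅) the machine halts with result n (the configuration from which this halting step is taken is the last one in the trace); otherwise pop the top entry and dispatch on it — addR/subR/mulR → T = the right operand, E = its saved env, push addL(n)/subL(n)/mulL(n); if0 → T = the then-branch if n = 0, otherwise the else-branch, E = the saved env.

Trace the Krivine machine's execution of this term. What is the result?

Answer: -2

Execution trace:
[0] <T=((if0 (((λy. 1) 5) * (2 - 5)) then (let q = (if0 7 then -2 else 4) in (4 - 3)) else ((3 * 0) - (-1 * 0))) - 2), E=∅, St=∅>
[1] <T=(if0 (((λy. 1) 5) * (2 - 5)) then (let q = (if0 7 then -2 else 4) in (4 - 3)) else ((3 * 0) - (-1 * 0))), E=∅, St=[subR]>
[2] <T=(((λy. 1) 5) * (2 - 5)), E=∅, St=[if0 :: subR]>
[3] <T=((λy. 1) 5), E=∅, St=[mulR :: if0 :: subR]>
[4] <T=(λy. 1), E=∅, St=[thunk :: mulR :: if0 :: subR]>
[5] <T=1, E={y↦thunk(5, ∅)}, St=[mulR :: if0 :: subR]>
[6] <T=(2 - 5), E=∅, St=[mulL(1) :: if0 :: subR]>
[7] <T=2, E=∅, St=[subR :: mulL(1) :: if0 :: subR]>
[8] <T=5, E=∅, St=[subL(2) :: mulL(1) :: if0 :: subR]>
[9] <T=((3 * 0) - (-1 * 0)), E=∅, St=[subR]>
[10] <T=(3 * 0), E=∅, St=[subR :: subR]>
[11] <T=3, E=∅, St=[mulR :: subR :: subR]>
[12] <T=0, E=∅, St=[mulL(3) :: subR :: subR]>
[13] <T=(-1 * 0), E=∅, St=[subL(0) :: subR]>
[14] <T=-1, E=∅, St=[mulR :: subL(0) :: subR]>
[15] <T=0, E=∅, St=[mulL(-1) :: subL(0) :: subR]>
[16] <T=2, E=∅, St=[subL(0)]>
→ final value -2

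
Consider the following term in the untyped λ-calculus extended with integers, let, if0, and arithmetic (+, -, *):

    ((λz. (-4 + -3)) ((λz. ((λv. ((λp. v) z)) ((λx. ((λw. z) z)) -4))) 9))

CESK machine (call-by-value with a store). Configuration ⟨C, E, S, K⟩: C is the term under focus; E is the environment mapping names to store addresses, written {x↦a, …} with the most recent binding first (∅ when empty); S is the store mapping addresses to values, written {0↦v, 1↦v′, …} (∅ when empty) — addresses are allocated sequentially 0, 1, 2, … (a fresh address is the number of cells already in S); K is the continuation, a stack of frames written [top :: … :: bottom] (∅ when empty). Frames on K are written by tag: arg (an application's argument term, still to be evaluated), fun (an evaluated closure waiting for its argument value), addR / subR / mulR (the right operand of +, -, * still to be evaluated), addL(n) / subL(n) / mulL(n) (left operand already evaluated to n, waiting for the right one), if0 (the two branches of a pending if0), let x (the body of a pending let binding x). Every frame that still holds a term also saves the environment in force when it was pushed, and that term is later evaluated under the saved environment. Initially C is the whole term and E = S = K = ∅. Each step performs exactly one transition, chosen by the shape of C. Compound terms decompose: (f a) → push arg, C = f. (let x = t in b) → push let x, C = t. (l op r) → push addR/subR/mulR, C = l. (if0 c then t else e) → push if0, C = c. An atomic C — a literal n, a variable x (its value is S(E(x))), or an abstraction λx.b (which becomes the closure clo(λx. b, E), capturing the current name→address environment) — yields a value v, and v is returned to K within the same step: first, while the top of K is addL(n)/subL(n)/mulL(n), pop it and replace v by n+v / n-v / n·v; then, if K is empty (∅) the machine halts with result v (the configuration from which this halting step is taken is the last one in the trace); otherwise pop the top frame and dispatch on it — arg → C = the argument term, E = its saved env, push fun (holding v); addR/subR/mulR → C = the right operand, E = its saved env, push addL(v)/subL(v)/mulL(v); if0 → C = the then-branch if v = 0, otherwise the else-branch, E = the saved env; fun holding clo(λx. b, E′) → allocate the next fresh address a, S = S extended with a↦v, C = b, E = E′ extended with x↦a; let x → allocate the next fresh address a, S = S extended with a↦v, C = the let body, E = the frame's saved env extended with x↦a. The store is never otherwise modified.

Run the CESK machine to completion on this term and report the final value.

Answer: -7

Derivation:
[0] [C=((λz. (-4 + -3)) ((λz. ((λv. ((λp. v) z)) ((λx. ((λw. z) z)) -4))) 9)) | E=∅ | S=∅ | K=∅]
[1] [C=(λz. (-4 + -3)) | E=∅ | S=∅ | K=[arg]]
[2] [C=((λz. ((λv. ((λp. v) z)) ((λx. ((λw. z) z)) -4))) 9) | E=∅ | S=∅ | K=[fun]]
[3] [C=(λz. ((λv. ((λp. v) z)) ((λx. ((λw. z) z)) -4))) | E=∅ | S=∅ | K=[arg :: fun]]
[4] [C=9 | E=∅ | S=∅ | K=[fun :: fun]]
[5] [C=((λv. ((λp. v) z)) ((λx. ((λw. z) z)) -4)) | E={z↦0} | S={0↦9} | K=[fun]]
[6] [C=(λv. ((λp. v) z)) | E={z↦0} | S={0↦9} | K=[arg :: fun]]
[7] [C=((λx. ((λw. z) z)) -4) | E={z↦0} | S={0↦9} | K=[fun :: fun]]
[8] [C=(λx. ((λw. z) z)) | E={z↦0} | S={0↦9} | K=[arg :: fun :: fun]]
[9] [C=-4 | E={z↦0} | S={0↦9} | K=[fun :: fun :: fun]]
[10] [C=((λw. z) z) | E={x↦1, z↦0} | S={0↦9, 1↦-4} | K=[fun :: fun]]
[11] [C=(λw. z) | E={x↦1, z↦0} | S={0↦9, 1↦-4} | K=[arg :: fun :: fun]]
[12] [C=z | E={x↦1, z↦0} | S={0↦9, 1↦-4} | K=[fun :: fun :: fun]]
[13] [C=z | E={w↦2, x↦1, z↦0} | S={0↦9, 1↦-4, 2↦9} | K=[fun :: fun]]
[14] [C=((λp. v) z) | E={v↦3, z↦0} | S={0↦9, 1↦-4, 2↦9, 3↦9} | K=[fun]]
[15] [C=(λp. v) | E={v↦3, z↦0} | S={0↦9, 1↦-4, 2↦9, 3↦9} | K=[arg :: fun]]
[16] [C=z | E={v↦3, z↦0} | S={0↦9, 1↦-4, 2↦9, 3↦9} | K=[fun :: fun]]
[17] [C=v | E={p↦4, v↦3, z↦0} | S={0↦9, 1↦-4, 2↦9, 3↦9, 4↦9} | K=[fun]]
[18] [C=(-4 + -3) | E={z↦5} | S={0↦9, 1↦-4, 2↦9, 3↦9, 4↦9, 5↦9} | K=∅]
[19] [C=-4 | E={z↦5} | S={0↦9, 1↦-4, 2↦9, 3↦9, 4↦9, 5↦9} | K=[addR]]
[20] [C=-3 | E={z↦5} | S={0↦9, 1↦-4, 2↦9, 3↦9, 4↦9, 5↦9} | K=[addL(-4)]]
→ final value -7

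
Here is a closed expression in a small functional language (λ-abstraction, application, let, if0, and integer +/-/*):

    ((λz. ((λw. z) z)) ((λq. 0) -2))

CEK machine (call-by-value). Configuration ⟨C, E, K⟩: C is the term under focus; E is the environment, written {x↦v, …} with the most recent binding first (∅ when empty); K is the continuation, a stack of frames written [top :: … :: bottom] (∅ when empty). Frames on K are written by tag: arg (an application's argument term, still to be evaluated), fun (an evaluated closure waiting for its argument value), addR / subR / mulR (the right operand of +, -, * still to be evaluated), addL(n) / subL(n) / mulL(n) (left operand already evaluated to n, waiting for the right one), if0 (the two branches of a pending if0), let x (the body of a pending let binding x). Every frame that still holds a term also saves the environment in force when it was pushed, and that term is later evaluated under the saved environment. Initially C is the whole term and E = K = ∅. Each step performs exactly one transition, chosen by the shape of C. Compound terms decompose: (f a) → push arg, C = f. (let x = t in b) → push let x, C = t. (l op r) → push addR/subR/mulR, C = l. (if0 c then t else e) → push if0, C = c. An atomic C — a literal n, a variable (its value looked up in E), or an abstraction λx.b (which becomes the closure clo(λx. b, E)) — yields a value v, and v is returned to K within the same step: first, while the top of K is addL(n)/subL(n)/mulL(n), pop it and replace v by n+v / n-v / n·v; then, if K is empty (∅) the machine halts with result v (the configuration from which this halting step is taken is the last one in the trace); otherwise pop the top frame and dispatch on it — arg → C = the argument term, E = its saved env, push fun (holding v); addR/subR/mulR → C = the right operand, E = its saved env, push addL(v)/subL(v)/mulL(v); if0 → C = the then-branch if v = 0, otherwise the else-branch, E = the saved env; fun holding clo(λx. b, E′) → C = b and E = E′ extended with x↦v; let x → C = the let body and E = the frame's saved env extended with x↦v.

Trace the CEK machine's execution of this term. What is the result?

0. [C=((λz. ((λw. z) z)) ((λq. 0) -2)) | E=∅ | K=∅]
1. [C=(λz. ((λw. z) z)) | E=∅ | K=[arg]]
2. [C=((λq. 0) -2) | E=∅ | K=[fun]]
3. [C=(λq. 0) | E=∅ | K=[arg :: fun]]
4. [C=-2 | E=∅ | K=[fun :: fun]]
5. [C=0 | E={q↦-2} | K=[fun]]
6. [C=((λw. z) z) | E={z↦0} | K=∅]
7. [C=(λw. z) | E={z↦0} | K=[arg]]
8. [C=z | E={z↦0} | K=[fun]]
9. [C=z | E={w↦0, z↦0} | K=∅]
→ final value 0

Answer: 0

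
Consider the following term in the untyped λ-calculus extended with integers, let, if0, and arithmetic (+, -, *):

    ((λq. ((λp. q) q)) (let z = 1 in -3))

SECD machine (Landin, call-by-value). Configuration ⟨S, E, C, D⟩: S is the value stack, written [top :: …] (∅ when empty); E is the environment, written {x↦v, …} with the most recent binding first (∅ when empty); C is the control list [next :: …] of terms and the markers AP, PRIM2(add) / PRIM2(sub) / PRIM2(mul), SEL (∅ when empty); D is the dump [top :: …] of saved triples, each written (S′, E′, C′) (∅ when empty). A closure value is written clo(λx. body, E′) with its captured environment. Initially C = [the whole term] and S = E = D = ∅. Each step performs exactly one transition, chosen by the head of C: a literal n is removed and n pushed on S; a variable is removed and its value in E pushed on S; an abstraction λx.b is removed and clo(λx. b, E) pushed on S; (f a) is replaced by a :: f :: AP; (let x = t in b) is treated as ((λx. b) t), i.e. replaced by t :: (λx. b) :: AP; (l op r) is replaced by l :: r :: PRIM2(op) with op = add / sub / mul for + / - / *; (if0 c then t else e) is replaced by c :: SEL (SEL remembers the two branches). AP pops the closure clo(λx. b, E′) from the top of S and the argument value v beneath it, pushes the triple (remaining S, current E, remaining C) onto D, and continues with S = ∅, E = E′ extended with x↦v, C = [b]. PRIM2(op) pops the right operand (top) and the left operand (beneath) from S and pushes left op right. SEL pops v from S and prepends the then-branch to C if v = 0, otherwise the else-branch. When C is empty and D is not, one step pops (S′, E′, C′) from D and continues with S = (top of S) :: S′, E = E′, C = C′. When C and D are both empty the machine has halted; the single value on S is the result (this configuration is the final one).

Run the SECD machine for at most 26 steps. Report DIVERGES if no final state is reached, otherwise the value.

step 0: <S=∅, E=∅, C=[((λq. ((λp. q) q)) (let z = 1 in -3))], D=∅>
step 1: <S=∅, E=∅, C=[(let z = 1 in -3) :: (λq. ((λp. q) q)) :: AP], D=∅>
step 2: <S=∅, E=∅, C=[1 :: (λz. -3) :: AP :: (λq. ((λp. q) q)) :: AP], D=∅>
step 3: <S=[1], E=∅, C=[(λz. -3) :: AP :: (λq. ((λp. q) q)) :: AP], D=∅>
step 4: <S=[clo(λz. -3, ∅) :: 1], E=∅, C=[AP :: (λq. ((λp. q) q)) :: AP], D=∅>
step 5: <S=∅, E={z↦1}, C=[-3], D=[(∅, ∅, [(λq. ((λp. q) q)) :: AP])]>
step 6: <S=[-3], E={z↦1}, C=∅, D=[(∅, ∅, [(λq. ((λp. q) q)) :: AP])]>
step 7: <S=[-3], E=∅, C=[(λq. ((λp. q) q)) :: AP], D=∅>
step 8: <S=[clo(λq. ((λp. q) q), ∅) :: -3], E=∅, C=[AP], D=∅>
step 9: <S=∅, E={q↦-3}, C=[((λp. q) q)], D=[(∅, ∅, ∅)]>
step 10: <S=∅, E={q↦-3}, C=[q :: (λp. q) :: AP], D=[(∅, ∅, ∅)]>
step 11: <S=[-3], E={q↦-3}, C=[(λp. q) :: AP], D=[(∅, ∅, ∅)]>
step 12: <S=[clo(λp. q, {q↦-3}) :: -3], E={q↦-3}, C=[AP], D=[(∅, ∅, ∅)]>
step 13: <S=∅, E={p↦-3, q↦-3}, C=[q], D=[(∅, {q↦-3}, ∅) :: (∅, ∅, ∅)]>
step 14: <S=[-3], E={p↦-3, q↦-3}, C=∅, D=[(∅, {q↦-3}, ∅) :: (∅, ∅, ∅)]>
step 15: <S=[-3], E={q↦-3}, C=∅, D=[(∅, ∅, ∅)]>
step 16: <S=[-3], E=∅, C=∅, D=∅>
→ final value -3

Answer: -3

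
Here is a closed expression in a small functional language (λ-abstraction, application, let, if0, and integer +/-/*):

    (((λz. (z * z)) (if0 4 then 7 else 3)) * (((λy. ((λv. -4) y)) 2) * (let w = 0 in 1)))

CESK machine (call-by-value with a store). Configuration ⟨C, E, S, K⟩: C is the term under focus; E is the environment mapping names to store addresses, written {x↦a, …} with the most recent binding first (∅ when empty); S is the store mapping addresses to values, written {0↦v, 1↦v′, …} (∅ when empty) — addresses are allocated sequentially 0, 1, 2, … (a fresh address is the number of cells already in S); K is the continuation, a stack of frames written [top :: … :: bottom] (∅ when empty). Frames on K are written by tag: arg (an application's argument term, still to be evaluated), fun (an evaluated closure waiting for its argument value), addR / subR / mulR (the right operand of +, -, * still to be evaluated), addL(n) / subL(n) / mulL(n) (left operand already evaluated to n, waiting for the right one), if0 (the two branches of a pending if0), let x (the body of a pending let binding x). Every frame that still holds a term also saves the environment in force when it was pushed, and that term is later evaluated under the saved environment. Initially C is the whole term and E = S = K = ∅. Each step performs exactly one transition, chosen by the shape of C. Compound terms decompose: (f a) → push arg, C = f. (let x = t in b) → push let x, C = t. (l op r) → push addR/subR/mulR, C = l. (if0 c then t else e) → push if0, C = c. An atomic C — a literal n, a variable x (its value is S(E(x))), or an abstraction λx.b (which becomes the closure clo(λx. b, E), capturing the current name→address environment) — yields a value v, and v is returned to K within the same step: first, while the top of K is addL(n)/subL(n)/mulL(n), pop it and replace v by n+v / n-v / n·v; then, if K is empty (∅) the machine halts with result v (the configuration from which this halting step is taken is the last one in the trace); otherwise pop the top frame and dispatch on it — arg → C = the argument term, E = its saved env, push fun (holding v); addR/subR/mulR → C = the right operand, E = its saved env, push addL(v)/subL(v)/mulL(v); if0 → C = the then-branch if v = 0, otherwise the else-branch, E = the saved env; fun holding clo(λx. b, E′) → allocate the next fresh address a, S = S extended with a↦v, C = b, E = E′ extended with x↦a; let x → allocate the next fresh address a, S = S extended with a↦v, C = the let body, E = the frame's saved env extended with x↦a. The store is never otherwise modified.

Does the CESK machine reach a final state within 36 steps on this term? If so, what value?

step 0: [C=(((λz. (z * z)) (if0 4 then 7 else 3)) * (((λy. ((λv. -4) y)) 2) * (let w = 0 in 1))) | E=∅ | S=∅ | K=∅]
step 1: [C=((λz. (z * z)) (if0 4 then 7 else 3)) | E=∅ | S=∅ | K=[mulR]]
step 2: [C=(λz. (z * z)) | E=∅ | S=∅ | K=[arg :: mulR]]
step 3: [C=(if0 4 then 7 else 3) | E=∅ | S=∅ | K=[fun :: mulR]]
step 4: [C=4 | E=∅ | S=∅ | K=[if0 :: fun :: mulR]]
step 5: [C=3 | E=∅ | S=∅ | K=[fun :: mulR]]
step 6: [C=(z * z) | E={z↦0} | S={0↦3} | K=[mulR]]
step 7: [C=z | E={z↦0} | S={0↦3} | K=[mulR :: mulR]]
step 8: [C=z | E={z↦0} | S={0↦3} | K=[mulL(3) :: mulR]]
step 9: [C=(((λy. ((λv. -4) y)) 2) * (let w = 0 in 1)) | E=∅ | S={0↦3} | K=[mulL(9)]]
step 10: [C=((λy. ((λv. -4) y)) 2) | E=∅ | S={0↦3} | K=[mulR :: mulL(9)]]
step 11: [C=(λy. ((λv. -4) y)) | E=∅ | S={0↦3} | K=[arg :: mulR :: mulL(9)]]
step 12: [C=2 | E=∅ | S={0↦3} | K=[fun :: mulR :: mulL(9)]]
step 13: [C=((λv. -4) y) | E={y↦1} | S={0↦3, 1↦2} | K=[mulR :: mulL(9)]]
step 14: [C=(λv. -4) | E={y↦1} | S={0↦3, 1↦2} | K=[arg :: mulR :: mulL(9)]]
step 15: [C=y | E={y↦1} | S={0↦3, 1↦2} | K=[fun :: mulR :: mulL(9)]]
step 16: [C=-4 | E={v↦2, y↦1} | S={0↦3, 1↦2, 2↦2} | K=[mulR :: mulL(9)]]
step 17: [C=(let w = 0 in 1) | E=∅ | S={0↦3, 1↦2, 2↦2} | K=[mulL(-4) :: mulL(9)]]
step 18: [C=0 | E=∅ | S={0↦3, 1↦2, 2↦2} | K=[let w :: mulL(-4) :: mulL(9)]]
step 19: [C=1 | E={w↦3} | S={0↦3, 1↦2, 2↦2, 3↦0} | K=[mulL(-4) :: mulL(9)]]
→ final value -36

Answer: -36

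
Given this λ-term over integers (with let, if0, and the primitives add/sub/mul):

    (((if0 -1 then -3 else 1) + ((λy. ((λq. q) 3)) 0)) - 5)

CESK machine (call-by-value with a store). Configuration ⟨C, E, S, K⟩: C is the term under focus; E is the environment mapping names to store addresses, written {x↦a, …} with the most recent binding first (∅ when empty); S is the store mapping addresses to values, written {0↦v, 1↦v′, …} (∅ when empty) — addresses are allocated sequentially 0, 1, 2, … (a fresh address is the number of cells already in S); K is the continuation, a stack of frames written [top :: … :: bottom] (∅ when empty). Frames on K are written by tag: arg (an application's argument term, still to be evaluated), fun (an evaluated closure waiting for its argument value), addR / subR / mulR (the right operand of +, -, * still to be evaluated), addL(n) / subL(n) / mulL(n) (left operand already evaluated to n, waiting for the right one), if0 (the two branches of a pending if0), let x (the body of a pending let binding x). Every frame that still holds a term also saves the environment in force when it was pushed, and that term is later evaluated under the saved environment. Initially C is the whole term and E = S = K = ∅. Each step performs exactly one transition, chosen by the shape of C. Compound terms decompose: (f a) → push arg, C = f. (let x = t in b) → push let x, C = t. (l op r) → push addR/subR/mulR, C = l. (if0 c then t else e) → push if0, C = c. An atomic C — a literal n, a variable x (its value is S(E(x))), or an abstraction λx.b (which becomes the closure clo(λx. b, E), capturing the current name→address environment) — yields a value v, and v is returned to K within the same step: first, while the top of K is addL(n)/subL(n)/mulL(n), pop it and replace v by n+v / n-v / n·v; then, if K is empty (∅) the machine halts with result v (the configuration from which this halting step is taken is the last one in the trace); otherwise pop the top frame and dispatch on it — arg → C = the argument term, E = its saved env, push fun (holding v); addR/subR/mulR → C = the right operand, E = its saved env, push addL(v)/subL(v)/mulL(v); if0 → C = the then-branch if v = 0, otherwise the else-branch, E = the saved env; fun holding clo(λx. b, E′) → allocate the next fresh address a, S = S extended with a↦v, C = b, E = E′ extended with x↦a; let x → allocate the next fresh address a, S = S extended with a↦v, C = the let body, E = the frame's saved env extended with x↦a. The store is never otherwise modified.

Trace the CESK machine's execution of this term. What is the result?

t=0: <C=(((if0 -1 then -3 else 1) + ((λy. ((λq. q) 3)) 0)) - 5), E=∅, S=∅, K=∅>
t=1: <C=((if0 -1 then -3 else 1) + ((λy. ((λq. q) 3)) 0)), E=∅, S=∅, K=[subR]>
t=2: <C=(if0 -1 then -3 else 1), E=∅, S=∅, K=[addR :: subR]>
t=3: <C=-1, E=∅, S=∅, K=[if0 :: addR :: subR]>
t=4: <C=1, E=∅, S=∅, K=[addR :: subR]>
t=5: <C=((λy. ((λq. q) 3)) 0), E=∅, S=∅, K=[addL(1) :: subR]>
t=6: <C=(λy. ((λq. q) 3)), E=∅, S=∅, K=[arg :: addL(1) :: subR]>
t=7: <C=0, E=∅, S=∅, K=[fun :: addL(1) :: subR]>
t=8: <C=((λq. q) 3), E={y↦0}, S={0↦0}, K=[addL(1) :: subR]>
t=9: <C=(λq. q), E={y↦0}, S={0↦0}, K=[arg :: addL(1) :: subR]>
t=10: <C=3, E={y↦0}, S={0↦0}, K=[fun :: addL(1) :: subR]>
t=11: <C=q, E={q↦1, y↦0}, S={0↦0, 1↦3}, K=[addL(1) :: subR]>
t=12: <C=5, E=∅, S={0↦0, 1↦3}, K=[subL(4)]>
→ final value -1

Answer: -1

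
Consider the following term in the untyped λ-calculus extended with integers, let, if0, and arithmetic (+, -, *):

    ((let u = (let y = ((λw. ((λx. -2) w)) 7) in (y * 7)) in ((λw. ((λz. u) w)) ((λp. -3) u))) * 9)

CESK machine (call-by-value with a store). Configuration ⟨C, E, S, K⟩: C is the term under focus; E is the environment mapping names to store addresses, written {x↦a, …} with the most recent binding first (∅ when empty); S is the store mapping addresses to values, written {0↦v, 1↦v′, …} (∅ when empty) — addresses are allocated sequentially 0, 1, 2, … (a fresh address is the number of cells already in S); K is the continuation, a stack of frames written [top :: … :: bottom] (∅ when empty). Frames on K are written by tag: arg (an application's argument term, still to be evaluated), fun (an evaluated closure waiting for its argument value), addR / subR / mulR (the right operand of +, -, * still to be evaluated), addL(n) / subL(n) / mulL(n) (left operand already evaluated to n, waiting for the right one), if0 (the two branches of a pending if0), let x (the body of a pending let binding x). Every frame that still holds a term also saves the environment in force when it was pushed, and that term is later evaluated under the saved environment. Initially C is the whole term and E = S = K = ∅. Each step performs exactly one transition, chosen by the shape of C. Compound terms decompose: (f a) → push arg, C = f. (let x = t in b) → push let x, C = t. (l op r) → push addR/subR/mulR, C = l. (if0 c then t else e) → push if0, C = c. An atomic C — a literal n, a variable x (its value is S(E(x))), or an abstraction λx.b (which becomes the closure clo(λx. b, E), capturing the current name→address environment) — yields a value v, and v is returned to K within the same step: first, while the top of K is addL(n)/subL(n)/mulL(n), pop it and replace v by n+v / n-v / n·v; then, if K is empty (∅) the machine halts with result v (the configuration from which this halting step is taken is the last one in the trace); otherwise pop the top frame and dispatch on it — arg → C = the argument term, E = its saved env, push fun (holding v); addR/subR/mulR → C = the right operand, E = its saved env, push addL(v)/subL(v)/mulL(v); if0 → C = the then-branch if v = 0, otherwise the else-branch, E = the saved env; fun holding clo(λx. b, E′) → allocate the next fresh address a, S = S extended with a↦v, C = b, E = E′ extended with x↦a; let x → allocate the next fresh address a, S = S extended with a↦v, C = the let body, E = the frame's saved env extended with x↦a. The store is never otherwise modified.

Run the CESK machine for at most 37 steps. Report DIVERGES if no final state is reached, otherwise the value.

t=0: ⟨C=((let u = (let y = ((λw. ((λx. -2) w)) 7) in (y * 7)) in ((λw. ((λz. u) w)) ((λp. -3) u))) * 9); E=∅; S=∅; K=∅⟩
t=1: ⟨C=(let u = (let y = ((λw. ((λx. -2) w)) 7) in (y * 7)) in ((λw. ((λz. u) w)) ((λp. -3) u))); E=∅; S=∅; K=[mulR]⟩
t=2: ⟨C=(let y = ((λw. ((λx. -2) w)) 7) in (y * 7)); E=∅; S=∅; K=[let u :: mulR]⟩
t=3: ⟨C=((λw. ((λx. -2) w)) 7); E=∅; S=∅; K=[let y :: let u :: mulR]⟩
t=4: ⟨C=(λw. ((λx. -2) w)); E=∅; S=∅; K=[arg :: let y :: let u :: mulR]⟩
t=5: ⟨C=7; E=∅; S=∅; K=[fun :: let y :: let u :: mulR]⟩
t=6: ⟨C=((λx. -2) w); E={w↦0}; S={0↦7}; K=[let y :: let u :: mulR]⟩
t=7: ⟨C=(λx. -2); E={w↦0}; S={0↦7}; K=[arg :: let y :: let u :: mulR]⟩
t=8: ⟨C=w; E={w↦0}; S={0↦7}; K=[fun :: let y :: let u :: mulR]⟩
t=9: ⟨C=-2; E={x↦1, w↦0}; S={0↦7, 1↦7}; K=[let y :: let u :: mulR]⟩
t=10: ⟨C=(y * 7); E={y↦2}; S={0↦7, 1↦7, 2↦-2}; K=[let u :: mulR]⟩
t=11: ⟨C=y; E={y↦2}; S={0↦7, 1↦7, 2↦-2}; K=[mulR :: let u :: mulR]⟩
t=12: ⟨C=7; E={y↦2}; S={0↦7, 1↦7, 2↦-2}; K=[mulL(-2) :: let u :: mulR]⟩
t=13: ⟨C=((λw. ((λz. u) w)) ((λp. -3) u)); E={u↦3}; S={0↦7, 1↦7, 2↦-2, 3↦-14}; K=[mulR]⟩
t=14: ⟨C=(λw. ((λz. u) w)); E={u↦3}; S={0↦7, 1↦7, 2↦-2, 3↦-14}; K=[arg :: mulR]⟩
t=15: ⟨C=((λp. -3) u); E={u↦3}; S={0↦7, 1↦7, 2↦-2, 3↦-14}; K=[fun :: mulR]⟩
t=16: ⟨C=(λp. -3); E={u↦3}; S={0↦7, 1↦7, 2↦-2, 3↦-14}; K=[arg :: fun :: mulR]⟩
t=17: ⟨C=u; E={u↦3}; S={0↦7, 1↦7, 2↦-2, 3↦-14}; K=[fun :: fun :: mulR]⟩
t=18: ⟨C=-3; E={p↦4, u↦3}; S={0↦7, 1↦7, 2↦-2, 3↦-14, 4↦-14}; K=[fun :: mulR]⟩
t=19: ⟨C=((λz. u) w); E={w↦5, u↦3}; S={0↦7, 1↦7, 2↦-2, 3↦-14, 4↦-14, 5↦-3}; K=[mulR]⟩
t=20: ⟨C=(λz. u); E={w↦5, u↦3}; S={0↦7, 1↦7, 2↦-2, 3↦-14, 4↦-14, 5↦-3}; K=[arg :: mulR]⟩
t=21: ⟨C=w; E={w↦5, u↦3}; S={0↦7, 1↦7, 2↦-2, 3↦-14, 4↦-14, 5↦-3}; K=[fun :: mulR]⟩
t=22: ⟨C=u; E={z↦6, w↦5, u↦3}; S={0↦7, 1↦7, 2↦-2, 3↦-14, 4↦-14, 5↦-3, 6↦-3}; K=[mulR]⟩
t=23: ⟨C=9; E=∅; S={0↦7, 1↦7, 2↦-2, 3↦-14, 4↦-14, 5↦-3, 6↦-3}; K=[mulL(-14)]⟩
→ final value -126

Answer: -126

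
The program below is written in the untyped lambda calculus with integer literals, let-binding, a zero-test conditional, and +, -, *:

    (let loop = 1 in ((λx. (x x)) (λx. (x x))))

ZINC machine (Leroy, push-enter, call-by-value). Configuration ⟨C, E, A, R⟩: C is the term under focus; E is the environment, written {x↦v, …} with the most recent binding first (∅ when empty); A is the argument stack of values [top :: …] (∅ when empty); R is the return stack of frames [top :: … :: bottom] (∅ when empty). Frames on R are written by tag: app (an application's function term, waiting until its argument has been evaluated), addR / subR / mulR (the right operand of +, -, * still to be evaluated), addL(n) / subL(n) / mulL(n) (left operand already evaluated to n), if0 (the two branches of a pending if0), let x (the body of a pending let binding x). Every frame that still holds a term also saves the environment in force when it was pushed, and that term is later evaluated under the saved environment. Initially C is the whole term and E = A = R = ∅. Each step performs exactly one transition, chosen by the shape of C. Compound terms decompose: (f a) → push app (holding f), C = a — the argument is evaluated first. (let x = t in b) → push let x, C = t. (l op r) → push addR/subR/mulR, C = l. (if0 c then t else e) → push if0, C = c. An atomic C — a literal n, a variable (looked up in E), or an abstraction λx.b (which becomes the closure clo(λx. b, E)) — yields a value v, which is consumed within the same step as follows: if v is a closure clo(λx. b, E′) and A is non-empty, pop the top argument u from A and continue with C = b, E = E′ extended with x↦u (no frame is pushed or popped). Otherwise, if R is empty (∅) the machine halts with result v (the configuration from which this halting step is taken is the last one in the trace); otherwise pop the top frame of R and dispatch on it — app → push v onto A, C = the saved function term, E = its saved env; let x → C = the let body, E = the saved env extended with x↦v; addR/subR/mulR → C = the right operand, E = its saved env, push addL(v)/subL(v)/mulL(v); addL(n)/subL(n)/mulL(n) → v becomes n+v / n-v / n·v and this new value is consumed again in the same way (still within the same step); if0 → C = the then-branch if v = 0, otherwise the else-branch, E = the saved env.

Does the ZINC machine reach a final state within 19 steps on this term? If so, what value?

0. <C=(let loop = 1 in ((λx. (x x)) (λx. (x x)))), E=∅, A=∅, R=∅>
1. <C=1, E=∅, A=∅, R=[let loop]>
2. <C=((λx. (x x)) (λx. (x x))), E={loop↦1}, A=∅, R=∅>
3. <C=(λx. (x x)), E={loop↦1}, A=∅, R=[app]>
4. <C=(λx. (x x)), E={loop↦1}, A=[clo(λx. (x x), {loop↦1})], R=∅>
5. <C=(x x), E={x↦clo(λx. (x x), {loop↦1}), loop↦1}, A=∅, R=∅>
6. <C=x, E={x↦clo(λx. (x x), {loop↦1}), loop↦1}, A=∅, R=[app]>
7. <C=x, E={x↦clo(λx. (x x), {loop↦1}), loop↦1}, A=[clo(λx. (x x), {loop↦1})], R=∅>
… configuration repeats with period 3 (steps 5–7 recur indefinitely) …

Answer: DIVERGES (no final state within 19 steps)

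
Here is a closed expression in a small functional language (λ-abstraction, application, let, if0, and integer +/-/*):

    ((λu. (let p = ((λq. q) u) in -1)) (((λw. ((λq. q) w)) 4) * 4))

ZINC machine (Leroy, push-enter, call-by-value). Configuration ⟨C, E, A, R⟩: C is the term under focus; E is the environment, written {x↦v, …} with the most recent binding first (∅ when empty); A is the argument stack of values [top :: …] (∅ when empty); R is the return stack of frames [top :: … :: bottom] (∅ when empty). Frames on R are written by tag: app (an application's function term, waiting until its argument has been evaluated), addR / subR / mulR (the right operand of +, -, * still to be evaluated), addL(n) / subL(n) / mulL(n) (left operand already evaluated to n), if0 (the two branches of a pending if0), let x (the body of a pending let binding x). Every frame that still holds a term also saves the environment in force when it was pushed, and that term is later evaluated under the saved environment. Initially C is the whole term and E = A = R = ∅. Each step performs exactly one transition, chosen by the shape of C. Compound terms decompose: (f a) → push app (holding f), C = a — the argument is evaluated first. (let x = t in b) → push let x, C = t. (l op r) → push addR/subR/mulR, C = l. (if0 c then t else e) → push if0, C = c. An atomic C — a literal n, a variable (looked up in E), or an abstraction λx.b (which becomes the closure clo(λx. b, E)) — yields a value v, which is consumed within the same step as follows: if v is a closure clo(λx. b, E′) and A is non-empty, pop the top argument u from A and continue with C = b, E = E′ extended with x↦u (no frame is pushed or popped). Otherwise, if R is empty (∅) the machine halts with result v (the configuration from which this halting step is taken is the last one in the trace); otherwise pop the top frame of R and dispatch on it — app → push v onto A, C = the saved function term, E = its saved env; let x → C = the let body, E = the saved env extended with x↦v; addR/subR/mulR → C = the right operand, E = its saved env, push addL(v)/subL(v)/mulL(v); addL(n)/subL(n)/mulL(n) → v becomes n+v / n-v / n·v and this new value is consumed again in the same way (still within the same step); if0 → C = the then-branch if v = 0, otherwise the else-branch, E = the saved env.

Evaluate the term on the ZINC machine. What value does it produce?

Answer: -1

Machine steps:
step 0: <C=((λu. (let p = ((λq. q) u) in -1)) (((λw. ((λq. q) w)) 4) * 4)), E=∅, A=∅, R=∅>
step 1: <C=(((λw. ((λq. q) w)) 4) * 4), E=∅, A=∅, R=[app]>
step 2: <C=((λw. ((λq. q) w)) 4), E=∅, A=∅, R=[mulR :: app]>
step 3: <C=4, E=∅, A=∅, R=[app :: mulR :: app]>
step 4: <C=(λw. ((λq. q) w)), E=∅, A=[4], R=[mulR :: app]>
step 5: <C=((λq. q) w), E={w↦4}, A=∅, R=[mulR :: app]>
step 6: <C=w, E={w↦4}, A=∅, R=[app :: mulR :: app]>
step 7: <C=(λq. q), E={w↦4}, A=[4], R=[mulR :: app]>
step 8: <C=q, E={q↦4, w↦4}, A=∅, R=[mulR :: app]>
step 9: <C=4, E=∅, A=∅, R=[mulL(4) :: app]>
step 10: <C=(λu. (let p = ((λq. q) u) in -1)), E=∅, A=[16], R=∅>
step 11: <C=(let p = ((λq. q) u) in -1), E={u↦16}, A=∅, R=∅>
step 12: <C=((λq. q) u), E={u↦16}, A=∅, R=[let p]>
step 13: <C=u, E={u↦16}, A=∅, R=[app :: let p]>
step 14: <C=(λq. q), E={u↦16}, A=[16], R=[let p]>
step 15: <C=q, E={q↦16, u↦16}, A=∅, R=[let p]>
step 16: <C=-1, E={p↦16, u↦16}, A=∅, R=∅>
→ final value -1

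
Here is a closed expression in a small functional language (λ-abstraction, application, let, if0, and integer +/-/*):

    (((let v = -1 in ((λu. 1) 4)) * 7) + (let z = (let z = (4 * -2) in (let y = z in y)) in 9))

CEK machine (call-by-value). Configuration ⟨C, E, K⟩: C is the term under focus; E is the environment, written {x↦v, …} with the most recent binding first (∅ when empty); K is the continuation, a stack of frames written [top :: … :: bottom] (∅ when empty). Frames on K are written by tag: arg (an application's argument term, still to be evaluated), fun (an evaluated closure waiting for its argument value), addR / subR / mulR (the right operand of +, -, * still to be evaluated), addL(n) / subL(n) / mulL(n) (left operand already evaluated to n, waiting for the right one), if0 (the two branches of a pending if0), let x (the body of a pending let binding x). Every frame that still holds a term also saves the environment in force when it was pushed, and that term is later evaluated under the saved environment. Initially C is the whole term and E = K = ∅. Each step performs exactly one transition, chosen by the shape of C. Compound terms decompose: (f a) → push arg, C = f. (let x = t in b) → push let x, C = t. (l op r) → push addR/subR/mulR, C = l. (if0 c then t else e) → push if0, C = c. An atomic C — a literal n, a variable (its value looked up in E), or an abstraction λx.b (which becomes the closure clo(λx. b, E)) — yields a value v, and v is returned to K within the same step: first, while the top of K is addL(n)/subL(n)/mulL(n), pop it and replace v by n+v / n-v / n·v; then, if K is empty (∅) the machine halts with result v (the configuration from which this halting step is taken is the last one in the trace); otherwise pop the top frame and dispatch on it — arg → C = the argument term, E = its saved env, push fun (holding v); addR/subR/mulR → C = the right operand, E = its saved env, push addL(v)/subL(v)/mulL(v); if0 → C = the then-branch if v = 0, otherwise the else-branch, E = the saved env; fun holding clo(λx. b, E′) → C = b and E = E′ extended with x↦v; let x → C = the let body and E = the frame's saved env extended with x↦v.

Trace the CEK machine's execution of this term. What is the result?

Answer: 16

Machine steps:
t=0: ⟨C=(((let v = -1 in ((λu. 1) 4)) * 7) + (let z = (let z = (4 * -2) in (let y = z in y)) in 9)); E=∅; K=∅⟩
t=1: ⟨C=((let v = -1 in ((λu. 1) 4)) * 7); E=∅; K=[addR]⟩
t=2: ⟨C=(let v = -1 in ((λu. 1) 4)); E=∅; K=[mulR :: addR]⟩
t=3: ⟨C=-1; E=∅; K=[let v :: mulR :: addR]⟩
t=4: ⟨C=((λu. 1) 4); E={v↦-1}; K=[mulR :: addR]⟩
t=5: ⟨C=(λu. 1); E={v↦-1}; K=[arg :: mulR :: addR]⟩
t=6: ⟨C=4; E={v↦-1}; K=[fun :: mulR :: addR]⟩
t=7: ⟨C=1; E={u↦4, v↦-1}; K=[mulR :: addR]⟩
t=8: ⟨C=7; E=∅; K=[mulL(1) :: addR]⟩
t=9: ⟨C=(let z = (let z = (4 * -2) in (let y = z in y)) in 9); E=∅; K=[addL(7)]⟩
t=10: ⟨C=(let z = (4 * -2) in (let y = z in y)); E=∅; K=[let z :: addL(7)]⟩
t=11: ⟨C=(4 * -2); E=∅; K=[let z :: let z :: addL(7)]⟩
t=12: ⟨C=4; E=∅; K=[mulR :: let z :: let z :: addL(7)]⟩
t=13: ⟨C=-2; E=∅; K=[mulL(4) :: let z :: let z :: addL(7)]⟩
t=14: ⟨C=(let y = z in y); E={z↦-8}; K=[let z :: addL(7)]⟩
t=15: ⟨C=z; E={z↦-8}; K=[let y :: let z :: addL(7)]⟩
t=16: ⟨C=y; E={y↦-8, z↦-8}; K=[let z :: addL(7)]⟩
t=17: ⟨C=9; E={z↦-8}; K=[addL(7)]⟩
→ final value 16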